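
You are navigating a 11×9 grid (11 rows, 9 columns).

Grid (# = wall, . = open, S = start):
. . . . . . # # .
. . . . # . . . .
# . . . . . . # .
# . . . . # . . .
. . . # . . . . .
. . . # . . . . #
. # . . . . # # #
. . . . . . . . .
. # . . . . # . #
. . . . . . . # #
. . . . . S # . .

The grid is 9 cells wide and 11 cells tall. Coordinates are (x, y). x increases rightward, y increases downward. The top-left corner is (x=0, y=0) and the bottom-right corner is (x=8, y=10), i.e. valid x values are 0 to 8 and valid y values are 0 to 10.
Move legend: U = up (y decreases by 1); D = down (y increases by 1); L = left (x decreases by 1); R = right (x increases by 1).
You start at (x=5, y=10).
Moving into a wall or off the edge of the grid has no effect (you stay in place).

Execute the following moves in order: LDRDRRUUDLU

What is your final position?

Answer: Final position: (x=4, y=8)

Derivation:
Start: (x=5, y=10)
  L (left): (x=5, y=10) -> (x=4, y=10)
  D (down): blocked, stay at (x=4, y=10)
  R (right): (x=4, y=10) -> (x=5, y=10)
  D (down): blocked, stay at (x=5, y=10)
  R (right): blocked, stay at (x=5, y=10)
  R (right): blocked, stay at (x=5, y=10)
  U (up): (x=5, y=10) -> (x=5, y=9)
  U (up): (x=5, y=9) -> (x=5, y=8)
  D (down): (x=5, y=8) -> (x=5, y=9)
  L (left): (x=5, y=9) -> (x=4, y=9)
  U (up): (x=4, y=9) -> (x=4, y=8)
Final: (x=4, y=8)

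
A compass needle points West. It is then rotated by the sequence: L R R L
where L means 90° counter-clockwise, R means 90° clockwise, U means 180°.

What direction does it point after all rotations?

Start: West
  L (left (90° counter-clockwise)) -> South
  R (right (90° clockwise)) -> West
  R (right (90° clockwise)) -> North
  L (left (90° counter-clockwise)) -> West
Final: West

Answer: Final heading: West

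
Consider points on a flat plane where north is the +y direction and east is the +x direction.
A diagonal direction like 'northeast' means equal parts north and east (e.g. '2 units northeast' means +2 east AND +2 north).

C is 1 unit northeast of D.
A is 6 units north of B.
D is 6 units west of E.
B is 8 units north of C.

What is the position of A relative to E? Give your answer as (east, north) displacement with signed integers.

Answer: A is at (east=-5, north=15) relative to E.

Derivation:
Place E at the origin (east=0, north=0).
  D is 6 units west of E: delta (east=-6, north=+0); D at (east=-6, north=0).
  C is 1 unit northeast of D: delta (east=+1, north=+1); C at (east=-5, north=1).
  B is 8 units north of C: delta (east=+0, north=+8); B at (east=-5, north=9).
  A is 6 units north of B: delta (east=+0, north=+6); A at (east=-5, north=15).
Therefore A relative to E: (east=-5, north=15).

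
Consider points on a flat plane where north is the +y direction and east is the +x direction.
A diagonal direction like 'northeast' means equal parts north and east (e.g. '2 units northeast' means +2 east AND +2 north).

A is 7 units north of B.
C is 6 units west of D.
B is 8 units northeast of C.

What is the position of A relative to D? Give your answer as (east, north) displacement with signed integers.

Place D at the origin (east=0, north=0).
  C is 6 units west of D: delta (east=-6, north=+0); C at (east=-6, north=0).
  B is 8 units northeast of C: delta (east=+8, north=+8); B at (east=2, north=8).
  A is 7 units north of B: delta (east=+0, north=+7); A at (east=2, north=15).
Therefore A relative to D: (east=2, north=15).

Answer: A is at (east=2, north=15) relative to D.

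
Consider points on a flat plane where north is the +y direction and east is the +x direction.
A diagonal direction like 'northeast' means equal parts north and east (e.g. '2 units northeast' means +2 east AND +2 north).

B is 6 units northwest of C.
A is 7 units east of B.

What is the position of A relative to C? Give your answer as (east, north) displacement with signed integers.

Place C at the origin (east=0, north=0).
  B is 6 units northwest of C: delta (east=-6, north=+6); B at (east=-6, north=6).
  A is 7 units east of B: delta (east=+7, north=+0); A at (east=1, north=6).
Therefore A relative to C: (east=1, north=6).

Answer: A is at (east=1, north=6) relative to C.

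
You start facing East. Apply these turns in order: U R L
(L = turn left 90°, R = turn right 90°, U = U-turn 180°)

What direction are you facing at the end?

Answer: Final heading: West

Derivation:
Start: East
  U (U-turn (180°)) -> West
  R (right (90° clockwise)) -> North
  L (left (90° counter-clockwise)) -> West
Final: West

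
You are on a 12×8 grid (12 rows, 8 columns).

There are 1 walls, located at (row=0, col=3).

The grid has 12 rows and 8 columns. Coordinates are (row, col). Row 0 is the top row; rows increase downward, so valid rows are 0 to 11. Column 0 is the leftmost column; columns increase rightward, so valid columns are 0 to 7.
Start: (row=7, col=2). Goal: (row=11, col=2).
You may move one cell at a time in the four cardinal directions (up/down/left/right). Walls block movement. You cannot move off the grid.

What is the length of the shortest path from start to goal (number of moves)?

BFS from (row=7, col=2) until reaching (row=11, col=2):
  Distance 0: (row=7, col=2)
  Distance 1: (row=6, col=2), (row=7, col=1), (row=7, col=3), (row=8, col=2)
  Distance 2: (row=5, col=2), (row=6, col=1), (row=6, col=3), (row=7, col=0), (row=7, col=4), (row=8, col=1), (row=8, col=3), (row=9, col=2)
  Distance 3: (row=4, col=2), (row=5, col=1), (row=5, col=3), (row=6, col=0), (row=6, col=4), (row=7, col=5), (row=8, col=0), (row=8, col=4), (row=9, col=1), (row=9, col=3), (row=10, col=2)
  Distance 4: (row=3, col=2), (row=4, col=1), (row=4, col=3), (row=5, col=0), (row=5, col=4), (row=6, col=5), (row=7, col=6), (row=8, col=5), (row=9, col=0), (row=9, col=4), (row=10, col=1), (row=10, col=3), (row=11, col=2)  <- goal reached here
One shortest path (4 moves): (row=7, col=2) -> (row=8, col=2) -> (row=9, col=2) -> (row=10, col=2) -> (row=11, col=2)

Answer: Shortest path length: 4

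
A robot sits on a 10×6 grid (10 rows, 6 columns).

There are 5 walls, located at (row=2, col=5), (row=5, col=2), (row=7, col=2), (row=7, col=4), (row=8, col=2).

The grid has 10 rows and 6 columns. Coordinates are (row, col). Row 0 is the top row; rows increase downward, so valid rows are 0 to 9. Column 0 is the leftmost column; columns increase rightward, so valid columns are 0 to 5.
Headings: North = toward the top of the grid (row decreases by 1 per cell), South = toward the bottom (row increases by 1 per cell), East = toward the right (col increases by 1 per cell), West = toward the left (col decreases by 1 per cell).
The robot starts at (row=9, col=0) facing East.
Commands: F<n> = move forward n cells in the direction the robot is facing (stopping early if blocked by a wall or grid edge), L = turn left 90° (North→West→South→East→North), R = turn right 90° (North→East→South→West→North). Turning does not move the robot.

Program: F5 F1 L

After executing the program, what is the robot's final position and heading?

Answer: Final position: (row=9, col=5), facing North

Derivation:
Start: (row=9, col=0), facing East
  F5: move forward 5, now at (row=9, col=5)
  F1: move forward 0/1 (blocked), now at (row=9, col=5)
  L: turn left, now facing North
Final: (row=9, col=5), facing North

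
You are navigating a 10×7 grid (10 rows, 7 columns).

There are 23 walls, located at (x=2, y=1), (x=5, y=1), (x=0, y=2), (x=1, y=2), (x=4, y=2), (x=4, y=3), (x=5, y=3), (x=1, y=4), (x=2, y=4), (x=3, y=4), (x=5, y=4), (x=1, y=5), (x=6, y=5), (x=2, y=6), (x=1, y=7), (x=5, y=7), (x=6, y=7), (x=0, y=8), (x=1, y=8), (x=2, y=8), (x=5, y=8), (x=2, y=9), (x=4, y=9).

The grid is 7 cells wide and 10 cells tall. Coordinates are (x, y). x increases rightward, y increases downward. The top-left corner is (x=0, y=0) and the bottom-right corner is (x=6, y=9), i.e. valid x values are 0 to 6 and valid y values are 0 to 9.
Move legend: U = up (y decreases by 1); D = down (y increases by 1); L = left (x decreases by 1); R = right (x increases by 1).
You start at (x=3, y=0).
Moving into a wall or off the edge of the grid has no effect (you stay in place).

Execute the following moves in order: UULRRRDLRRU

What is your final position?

Start: (x=3, y=0)
  U (up): blocked, stay at (x=3, y=0)
  U (up): blocked, stay at (x=3, y=0)
  L (left): (x=3, y=0) -> (x=2, y=0)
  R (right): (x=2, y=0) -> (x=3, y=0)
  R (right): (x=3, y=0) -> (x=4, y=0)
  R (right): (x=4, y=0) -> (x=5, y=0)
  D (down): blocked, stay at (x=5, y=0)
  L (left): (x=5, y=0) -> (x=4, y=0)
  R (right): (x=4, y=0) -> (x=5, y=0)
  R (right): (x=5, y=0) -> (x=6, y=0)
  U (up): blocked, stay at (x=6, y=0)
Final: (x=6, y=0)

Answer: Final position: (x=6, y=0)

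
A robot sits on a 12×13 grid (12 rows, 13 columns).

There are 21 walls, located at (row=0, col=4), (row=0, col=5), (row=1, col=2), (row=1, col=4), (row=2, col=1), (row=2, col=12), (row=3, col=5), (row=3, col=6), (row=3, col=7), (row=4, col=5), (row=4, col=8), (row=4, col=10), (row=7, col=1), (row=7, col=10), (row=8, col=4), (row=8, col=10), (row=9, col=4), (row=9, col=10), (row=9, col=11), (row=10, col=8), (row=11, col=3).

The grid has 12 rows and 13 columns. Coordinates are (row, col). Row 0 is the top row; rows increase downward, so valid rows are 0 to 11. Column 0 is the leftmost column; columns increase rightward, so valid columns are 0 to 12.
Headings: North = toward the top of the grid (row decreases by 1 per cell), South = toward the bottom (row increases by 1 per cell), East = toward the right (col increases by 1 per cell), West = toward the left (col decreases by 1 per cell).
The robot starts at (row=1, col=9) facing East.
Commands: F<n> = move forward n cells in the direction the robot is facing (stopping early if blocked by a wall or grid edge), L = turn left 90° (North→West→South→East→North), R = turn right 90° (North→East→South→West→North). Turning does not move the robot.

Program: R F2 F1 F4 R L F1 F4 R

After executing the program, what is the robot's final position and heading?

Answer: Final position: (row=11, col=9), facing West

Derivation:
Start: (row=1, col=9), facing East
  R: turn right, now facing South
  F2: move forward 2, now at (row=3, col=9)
  F1: move forward 1, now at (row=4, col=9)
  F4: move forward 4, now at (row=8, col=9)
  R: turn right, now facing West
  L: turn left, now facing South
  F1: move forward 1, now at (row=9, col=9)
  F4: move forward 2/4 (blocked), now at (row=11, col=9)
  R: turn right, now facing West
Final: (row=11, col=9), facing West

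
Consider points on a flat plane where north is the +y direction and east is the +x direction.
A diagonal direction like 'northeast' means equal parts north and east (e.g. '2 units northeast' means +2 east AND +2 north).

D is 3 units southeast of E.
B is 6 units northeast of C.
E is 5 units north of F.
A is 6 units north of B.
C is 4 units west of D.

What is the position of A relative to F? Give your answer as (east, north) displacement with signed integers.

Answer: A is at (east=5, north=14) relative to F.

Derivation:
Place F at the origin (east=0, north=0).
  E is 5 units north of F: delta (east=+0, north=+5); E at (east=0, north=5).
  D is 3 units southeast of E: delta (east=+3, north=-3); D at (east=3, north=2).
  C is 4 units west of D: delta (east=-4, north=+0); C at (east=-1, north=2).
  B is 6 units northeast of C: delta (east=+6, north=+6); B at (east=5, north=8).
  A is 6 units north of B: delta (east=+0, north=+6); A at (east=5, north=14).
Therefore A relative to F: (east=5, north=14).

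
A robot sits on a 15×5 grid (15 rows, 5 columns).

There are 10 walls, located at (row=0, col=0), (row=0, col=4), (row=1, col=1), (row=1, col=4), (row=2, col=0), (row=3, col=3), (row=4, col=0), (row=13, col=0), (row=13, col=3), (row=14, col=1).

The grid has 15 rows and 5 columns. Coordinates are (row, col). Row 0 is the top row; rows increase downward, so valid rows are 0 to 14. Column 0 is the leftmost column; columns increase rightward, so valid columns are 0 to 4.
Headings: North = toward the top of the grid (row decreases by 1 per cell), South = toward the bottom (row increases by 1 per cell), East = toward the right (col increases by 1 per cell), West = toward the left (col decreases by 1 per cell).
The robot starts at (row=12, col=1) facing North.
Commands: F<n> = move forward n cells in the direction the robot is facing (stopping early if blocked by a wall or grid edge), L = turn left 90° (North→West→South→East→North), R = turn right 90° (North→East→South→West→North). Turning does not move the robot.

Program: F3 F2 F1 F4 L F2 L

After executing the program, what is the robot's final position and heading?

Answer: Final position: (row=2, col=1), facing South

Derivation:
Start: (row=12, col=1), facing North
  F3: move forward 3, now at (row=9, col=1)
  F2: move forward 2, now at (row=7, col=1)
  F1: move forward 1, now at (row=6, col=1)
  F4: move forward 4, now at (row=2, col=1)
  L: turn left, now facing West
  F2: move forward 0/2 (blocked), now at (row=2, col=1)
  L: turn left, now facing South
Final: (row=2, col=1), facing South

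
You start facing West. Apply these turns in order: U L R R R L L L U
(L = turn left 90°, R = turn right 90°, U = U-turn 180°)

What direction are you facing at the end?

Answer: Final heading: South

Derivation:
Start: West
  U (U-turn (180°)) -> East
  L (left (90° counter-clockwise)) -> North
  R (right (90° clockwise)) -> East
  R (right (90° clockwise)) -> South
  R (right (90° clockwise)) -> West
  L (left (90° counter-clockwise)) -> South
  L (left (90° counter-clockwise)) -> East
  L (left (90° counter-clockwise)) -> North
  U (U-turn (180°)) -> South
Final: South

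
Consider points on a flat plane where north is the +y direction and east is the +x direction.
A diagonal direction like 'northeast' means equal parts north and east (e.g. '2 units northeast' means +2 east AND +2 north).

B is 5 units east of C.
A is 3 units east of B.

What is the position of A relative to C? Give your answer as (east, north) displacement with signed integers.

Place C at the origin (east=0, north=0).
  B is 5 units east of C: delta (east=+5, north=+0); B at (east=5, north=0).
  A is 3 units east of B: delta (east=+3, north=+0); A at (east=8, north=0).
Therefore A relative to C: (east=8, north=0).

Answer: A is at (east=8, north=0) relative to C.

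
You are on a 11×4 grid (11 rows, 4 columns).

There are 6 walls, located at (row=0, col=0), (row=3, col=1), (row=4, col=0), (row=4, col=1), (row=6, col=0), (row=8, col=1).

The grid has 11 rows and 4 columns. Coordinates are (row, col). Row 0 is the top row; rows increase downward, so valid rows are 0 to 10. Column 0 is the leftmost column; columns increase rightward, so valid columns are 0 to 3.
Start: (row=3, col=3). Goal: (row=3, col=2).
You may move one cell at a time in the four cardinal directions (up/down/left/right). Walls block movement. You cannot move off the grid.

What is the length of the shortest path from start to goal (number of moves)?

BFS from (row=3, col=3) until reaching (row=3, col=2):
  Distance 0: (row=3, col=3)
  Distance 1: (row=2, col=3), (row=3, col=2), (row=4, col=3)  <- goal reached here
One shortest path (1 moves): (row=3, col=3) -> (row=3, col=2)

Answer: Shortest path length: 1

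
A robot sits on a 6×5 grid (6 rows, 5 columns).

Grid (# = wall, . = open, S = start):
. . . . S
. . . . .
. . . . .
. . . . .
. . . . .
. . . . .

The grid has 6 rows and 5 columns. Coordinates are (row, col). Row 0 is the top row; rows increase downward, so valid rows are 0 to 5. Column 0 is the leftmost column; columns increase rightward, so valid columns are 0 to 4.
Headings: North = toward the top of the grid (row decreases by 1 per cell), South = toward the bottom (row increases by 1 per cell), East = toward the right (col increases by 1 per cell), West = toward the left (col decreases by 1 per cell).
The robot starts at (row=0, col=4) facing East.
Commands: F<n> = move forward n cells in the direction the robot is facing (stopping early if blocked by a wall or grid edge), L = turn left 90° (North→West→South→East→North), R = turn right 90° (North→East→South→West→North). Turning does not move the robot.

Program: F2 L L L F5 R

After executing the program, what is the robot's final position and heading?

Answer: Final position: (row=5, col=4), facing West

Derivation:
Start: (row=0, col=4), facing East
  F2: move forward 0/2 (blocked), now at (row=0, col=4)
  L: turn left, now facing North
  L: turn left, now facing West
  L: turn left, now facing South
  F5: move forward 5, now at (row=5, col=4)
  R: turn right, now facing West
Final: (row=5, col=4), facing West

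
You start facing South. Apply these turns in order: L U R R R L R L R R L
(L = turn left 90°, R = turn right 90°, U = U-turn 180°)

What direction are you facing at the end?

Answer: Final heading: South

Derivation:
Start: South
  L (left (90° counter-clockwise)) -> East
  U (U-turn (180°)) -> West
  R (right (90° clockwise)) -> North
  R (right (90° clockwise)) -> East
  R (right (90° clockwise)) -> South
  L (left (90° counter-clockwise)) -> East
  R (right (90° clockwise)) -> South
  L (left (90° counter-clockwise)) -> East
  R (right (90° clockwise)) -> South
  R (right (90° clockwise)) -> West
  L (left (90° counter-clockwise)) -> South
Final: South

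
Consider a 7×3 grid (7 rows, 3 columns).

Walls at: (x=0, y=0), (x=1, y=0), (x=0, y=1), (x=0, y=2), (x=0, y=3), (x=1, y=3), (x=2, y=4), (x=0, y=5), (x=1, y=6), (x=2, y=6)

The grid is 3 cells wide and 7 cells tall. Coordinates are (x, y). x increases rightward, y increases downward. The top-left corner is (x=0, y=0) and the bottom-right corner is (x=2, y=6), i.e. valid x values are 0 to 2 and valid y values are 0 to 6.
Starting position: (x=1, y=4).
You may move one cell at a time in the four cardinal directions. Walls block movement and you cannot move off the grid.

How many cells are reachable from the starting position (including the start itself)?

BFS flood-fill from (x=1, y=4):
  Distance 0: (x=1, y=4)
  Distance 1: (x=0, y=4), (x=1, y=5)
  Distance 2: (x=2, y=5)
Total reachable: 4 (grid has 11 open cells total)

Answer: Reachable cells: 4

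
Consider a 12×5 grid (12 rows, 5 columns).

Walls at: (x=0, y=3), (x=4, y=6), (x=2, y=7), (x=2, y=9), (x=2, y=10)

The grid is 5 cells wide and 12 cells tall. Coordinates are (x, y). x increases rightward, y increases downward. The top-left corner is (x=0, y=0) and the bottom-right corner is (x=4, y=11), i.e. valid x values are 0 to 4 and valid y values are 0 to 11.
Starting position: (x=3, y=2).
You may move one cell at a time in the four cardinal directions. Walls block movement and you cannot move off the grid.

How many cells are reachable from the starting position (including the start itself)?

Answer: Reachable cells: 55

Derivation:
BFS flood-fill from (x=3, y=2):
  Distance 0: (x=3, y=2)
  Distance 1: (x=3, y=1), (x=2, y=2), (x=4, y=2), (x=3, y=3)
  Distance 2: (x=3, y=0), (x=2, y=1), (x=4, y=1), (x=1, y=2), (x=2, y=3), (x=4, y=3), (x=3, y=4)
  Distance 3: (x=2, y=0), (x=4, y=0), (x=1, y=1), (x=0, y=2), (x=1, y=3), (x=2, y=4), (x=4, y=4), (x=3, y=5)
  Distance 4: (x=1, y=0), (x=0, y=1), (x=1, y=4), (x=2, y=5), (x=4, y=5), (x=3, y=6)
  Distance 5: (x=0, y=0), (x=0, y=4), (x=1, y=5), (x=2, y=6), (x=3, y=7)
  Distance 6: (x=0, y=5), (x=1, y=6), (x=4, y=7), (x=3, y=8)
  Distance 7: (x=0, y=6), (x=1, y=7), (x=2, y=8), (x=4, y=8), (x=3, y=9)
  Distance 8: (x=0, y=7), (x=1, y=8), (x=4, y=9), (x=3, y=10)
  Distance 9: (x=0, y=8), (x=1, y=9), (x=4, y=10), (x=3, y=11)
  Distance 10: (x=0, y=9), (x=1, y=10), (x=2, y=11), (x=4, y=11)
  Distance 11: (x=0, y=10), (x=1, y=11)
  Distance 12: (x=0, y=11)
Total reachable: 55 (grid has 55 open cells total)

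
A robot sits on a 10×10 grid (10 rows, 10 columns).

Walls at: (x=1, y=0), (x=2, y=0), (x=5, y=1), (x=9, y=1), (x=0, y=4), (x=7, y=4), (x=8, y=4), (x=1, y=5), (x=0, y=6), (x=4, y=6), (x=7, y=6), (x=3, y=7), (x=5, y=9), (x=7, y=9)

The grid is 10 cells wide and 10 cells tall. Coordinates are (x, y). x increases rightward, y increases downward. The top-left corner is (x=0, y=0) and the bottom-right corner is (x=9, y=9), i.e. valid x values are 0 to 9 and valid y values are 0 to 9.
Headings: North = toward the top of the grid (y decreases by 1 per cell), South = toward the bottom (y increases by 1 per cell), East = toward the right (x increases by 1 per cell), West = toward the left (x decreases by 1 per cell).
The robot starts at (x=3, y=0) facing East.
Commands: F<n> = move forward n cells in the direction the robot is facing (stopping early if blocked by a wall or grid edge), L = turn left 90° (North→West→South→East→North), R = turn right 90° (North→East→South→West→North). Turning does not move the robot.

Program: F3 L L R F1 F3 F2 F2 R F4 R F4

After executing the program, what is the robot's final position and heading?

Start: (x=3, y=0), facing East
  F3: move forward 3, now at (x=6, y=0)
  L: turn left, now facing North
  L: turn left, now facing West
  R: turn right, now facing North
  F1: move forward 0/1 (blocked), now at (x=6, y=0)
  F3: move forward 0/3 (blocked), now at (x=6, y=0)
  F2: move forward 0/2 (blocked), now at (x=6, y=0)
  F2: move forward 0/2 (blocked), now at (x=6, y=0)
  R: turn right, now facing East
  F4: move forward 3/4 (blocked), now at (x=9, y=0)
  R: turn right, now facing South
  F4: move forward 0/4 (blocked), now at (x=9, y=0)
Final: (x=9, y=0), facing South

Answer: Final position: (x=9, y=0), facing South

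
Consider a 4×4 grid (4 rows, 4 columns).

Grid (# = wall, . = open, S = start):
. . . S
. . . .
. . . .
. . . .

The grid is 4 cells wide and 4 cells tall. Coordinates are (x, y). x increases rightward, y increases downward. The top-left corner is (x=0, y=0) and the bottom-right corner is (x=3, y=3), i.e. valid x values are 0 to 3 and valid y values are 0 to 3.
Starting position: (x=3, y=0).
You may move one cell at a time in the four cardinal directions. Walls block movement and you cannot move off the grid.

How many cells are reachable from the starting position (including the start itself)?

BFS flood-fill from (x=3, y=0):
  Distance 0: (x=3, y=0)
  Distance 1: (x=2, y=0), (x=3, y=1)
  Distance 2: (x=1, y=0), (x=2, y=1), (x=3, y=2)
  Distance 3: (x=0, y=0), (x=1, y=1), (x=2, y=2), (x=3, y=3)
  Distance 4: (x=0, y=1), (x=1, y=2), (x=2, y=3)
  Distance 5: (x=0, y=2), (x=1, y=3)
  Distance 6: (x=0, y=3)
Total reachable: 16 (grid has 16 open cells total)

Answer: Reachable cells: 16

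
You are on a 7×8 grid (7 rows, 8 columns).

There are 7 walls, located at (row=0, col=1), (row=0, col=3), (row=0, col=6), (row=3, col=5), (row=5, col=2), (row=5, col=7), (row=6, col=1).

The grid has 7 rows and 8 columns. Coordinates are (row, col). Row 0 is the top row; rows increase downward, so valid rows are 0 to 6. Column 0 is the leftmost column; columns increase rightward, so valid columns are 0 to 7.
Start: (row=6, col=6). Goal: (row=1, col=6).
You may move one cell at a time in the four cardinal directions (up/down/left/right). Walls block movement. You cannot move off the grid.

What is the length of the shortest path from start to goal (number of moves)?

BFS from (row=6, col=6) until reaching (row=1, col=6):
  Distance 0: (row=6, col=6)
  Distance 1: (row=5, col=6), (row=6, col=5), (row=6, col=7)
  Distance 2: (row=4, col=6), (row=5, col=5), (row=6, col=4)
  Distance 3: (row=3, col=6), (row=4, col=5), (row=4, col=7), (row=5, col=4), (row=6, col=3)
  Distance 4: (row=2, col=6), (row=3, col=7), (row=4, col=4), (row=5, col=3), (row=6, col=2)
  Distance 5: (row=1, col=6), (row=2, col=5), (row=2, col=7), (row=3, col=4), (row=4, col=3)  <- goal reached here
One shortest path (5 moves): (row=6, col=6) -> (row=5, col=6) -> (row=4, col=6) -> (row=3, col=6) -> (row=2, col=6) -> (row=1, col=6)

Answer: Shortest path length: 5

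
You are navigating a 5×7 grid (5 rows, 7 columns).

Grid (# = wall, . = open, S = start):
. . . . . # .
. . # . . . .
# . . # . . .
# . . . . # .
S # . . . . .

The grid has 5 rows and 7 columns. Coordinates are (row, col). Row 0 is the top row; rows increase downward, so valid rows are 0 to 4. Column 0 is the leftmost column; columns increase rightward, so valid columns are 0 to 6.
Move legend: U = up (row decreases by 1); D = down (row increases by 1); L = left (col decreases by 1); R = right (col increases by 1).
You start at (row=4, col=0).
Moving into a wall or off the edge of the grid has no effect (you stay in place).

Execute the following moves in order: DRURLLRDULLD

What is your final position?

Start: (row=4, col=0)
  D (down): blocked, stay at (row=4, col=0)
  R (right): blocked, stay at (row=4, col=0)
  U (up): blocked, stay at (row=4, col=0)
  R (right): blocked, stay at (row=4, col=0)
  L (left): blocked, stay at (row=4, col=0)
  L (left): blocked, stay at (row=4, col=0)
  R (right): blocked, stay at (row=4, col=0)
  D (down): blocked, stay at (row=4, col=0)
  U (up): blocked, stay at (row=4, col=0)
  L (left): blocked, stay at (row=4, col=0)
  L (left): blocked, stay at (row=4, col=0)
  D (down): blocked, stay at (row=4, col=0)
Final: (row=4, col=0)

Answer: Final position: (row=4, col=0)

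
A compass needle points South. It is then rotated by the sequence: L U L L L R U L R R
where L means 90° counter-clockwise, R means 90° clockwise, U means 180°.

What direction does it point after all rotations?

Answer: Final heading: North

Derivation:
Start: South
  L (left (90° counter-clockwise)) -> East
  U (U-turn (180°)) -> West
  L (left (90° counter-clockwise)) -> South
  L (left (90° counter-clockwise)) -> East
  L (left (90° counter-clockwise)) -> North
  R (right (90° clockwise)) -> East
  U (U-turn (180°)) -> West
  L (left (90° counter-clockwise)) -> South
  R (right (90° clockwise)) -> West
  R (right (90° clockwise)) -> North
Final: North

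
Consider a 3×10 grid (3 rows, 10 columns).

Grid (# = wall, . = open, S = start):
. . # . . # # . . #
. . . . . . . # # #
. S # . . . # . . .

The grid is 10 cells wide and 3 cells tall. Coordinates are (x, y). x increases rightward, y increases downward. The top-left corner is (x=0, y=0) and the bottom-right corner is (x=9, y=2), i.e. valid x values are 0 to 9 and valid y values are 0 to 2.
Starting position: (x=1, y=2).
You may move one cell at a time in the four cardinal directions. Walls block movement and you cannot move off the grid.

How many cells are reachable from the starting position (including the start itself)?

BFS flood-fill from (x=1, y=2):
  Distance 0: (x=1, y=2)
  Distance 1: (x=1, y=1), (x=0, y=2)
  Distance 2: (x=1, y=0), (x=0, y=1), (x=2, y=1)
  Distance 3: (x=0, y=0), (x=3, y=1)
  Distance 4: (x=3, y=0), (x=4, y=1), (x=3, y=2)
  Distance 5: (x=4, y=0), (x=5, y=1), (x=4, y=2)
  Distance 6: (x=6, y=1), (x=5, y=2)
Total reachable: 16 (grid has 21 open cells total)

Answer: Reachable cells: 16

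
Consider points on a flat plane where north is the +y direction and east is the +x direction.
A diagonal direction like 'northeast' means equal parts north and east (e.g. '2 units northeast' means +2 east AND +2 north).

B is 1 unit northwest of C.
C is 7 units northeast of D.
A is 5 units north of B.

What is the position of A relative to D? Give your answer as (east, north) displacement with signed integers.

Answer: A is at (east=6, north=13) relative to D.

Derivation:
Place D at the origin (east=0, north=0).
  C is 7 units northeast of D: delta (east=+7, north=+7); C at (east=7, north=7).
  B is 1 unit northwest of C: delta (east=-1, north=+1); B at (east=6, north=8).
  A is 5 units north of B: delta (east=+0, north=+5); A at (east=6, north=13).
Therefore A relative to D: (east=6, north=13).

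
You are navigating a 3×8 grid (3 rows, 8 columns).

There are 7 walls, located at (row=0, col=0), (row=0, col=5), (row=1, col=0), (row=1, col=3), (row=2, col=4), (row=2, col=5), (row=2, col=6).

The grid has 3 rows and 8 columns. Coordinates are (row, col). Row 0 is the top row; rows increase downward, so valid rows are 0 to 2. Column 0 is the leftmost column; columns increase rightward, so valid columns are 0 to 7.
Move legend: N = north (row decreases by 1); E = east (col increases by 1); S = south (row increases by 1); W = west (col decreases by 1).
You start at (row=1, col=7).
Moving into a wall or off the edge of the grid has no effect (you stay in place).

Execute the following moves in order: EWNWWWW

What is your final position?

Start: (row=1, col=7)
  E (east): blocked, stay at (row=1, col=7)
  W (west): (row=1, col=7) -> (row=1, col=6)
  N (north): (row=1, col=6) -> (row=0, col=6)
  [×4]W (west): blocked, stay at (row=0, col=6)
Final: (row=0, col=6)

Answer: Final position: (row=0, col=6)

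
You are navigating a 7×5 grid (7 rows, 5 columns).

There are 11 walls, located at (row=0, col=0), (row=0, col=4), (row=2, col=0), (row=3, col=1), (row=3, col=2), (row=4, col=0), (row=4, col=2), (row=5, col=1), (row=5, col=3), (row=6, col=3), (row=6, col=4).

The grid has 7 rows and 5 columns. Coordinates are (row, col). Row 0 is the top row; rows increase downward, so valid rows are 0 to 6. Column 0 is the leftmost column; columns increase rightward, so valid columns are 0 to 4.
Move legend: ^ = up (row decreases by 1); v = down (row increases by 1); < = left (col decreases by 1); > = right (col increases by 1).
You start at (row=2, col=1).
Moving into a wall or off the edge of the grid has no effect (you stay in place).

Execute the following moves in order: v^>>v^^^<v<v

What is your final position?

Answer: Final position: (row=2, col=1)

Derivation:
Start: (row=2, col=1)
  v (down): blocked, stay at (row=2, col=1)
  ^ (up): (row=2, col=1) -> (row=1, col=1)
  > (right): (row=1, col=1) -> (row=1, col=2)
  > (right): (row=1, col=2) -> (row=1, col=3)
  v (down): (row=1, col=3) -> (row=2, col=3)
  ^ (up): (row=2, col=3) -> (row=1, col=3)
  ^ (up): (row=1, col=3) -> (row=0, col=3)
  ^ (up): blocked, stay at (row=0, col=3)
  < (left): (row=0, col=3) -> (row=0, col=2)
  v (down): (row=0, col=2) -> (row=1, col=2)
  < (left): (row=1, col=2) -> (row=1, col=1)
  v (down): (row=1, col=1) -> (row=2, col=1)
Final: (row=2, col=1)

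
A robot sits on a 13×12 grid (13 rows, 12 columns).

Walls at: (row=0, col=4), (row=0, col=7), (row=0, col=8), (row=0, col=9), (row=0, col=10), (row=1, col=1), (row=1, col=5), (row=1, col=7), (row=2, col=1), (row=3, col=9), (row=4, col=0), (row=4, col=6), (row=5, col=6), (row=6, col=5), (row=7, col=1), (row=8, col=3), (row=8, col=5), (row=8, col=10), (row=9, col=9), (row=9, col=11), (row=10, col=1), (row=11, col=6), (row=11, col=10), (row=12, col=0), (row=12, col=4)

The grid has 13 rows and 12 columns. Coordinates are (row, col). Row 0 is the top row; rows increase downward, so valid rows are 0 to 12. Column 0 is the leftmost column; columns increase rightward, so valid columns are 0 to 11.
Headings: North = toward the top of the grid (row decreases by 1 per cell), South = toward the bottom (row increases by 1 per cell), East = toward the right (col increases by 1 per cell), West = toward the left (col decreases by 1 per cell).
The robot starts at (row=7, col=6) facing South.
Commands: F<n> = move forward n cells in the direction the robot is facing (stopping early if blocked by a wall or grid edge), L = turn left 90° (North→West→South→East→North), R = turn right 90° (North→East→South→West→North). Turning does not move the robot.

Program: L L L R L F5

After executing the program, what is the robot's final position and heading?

Start: (row=7, col=6), facing South
  L: turn left, now facing East
  L: turn left, now facing North
  L: turn left, now facing West
  R: turn right, now facing North
  L: turn left, now facing West
  F5: move forward 4/5 (blocked), now at (row=7, col=2)
Final: (row=7, col=2), facing West

Answer: Final position: (row=7, col=2), facing West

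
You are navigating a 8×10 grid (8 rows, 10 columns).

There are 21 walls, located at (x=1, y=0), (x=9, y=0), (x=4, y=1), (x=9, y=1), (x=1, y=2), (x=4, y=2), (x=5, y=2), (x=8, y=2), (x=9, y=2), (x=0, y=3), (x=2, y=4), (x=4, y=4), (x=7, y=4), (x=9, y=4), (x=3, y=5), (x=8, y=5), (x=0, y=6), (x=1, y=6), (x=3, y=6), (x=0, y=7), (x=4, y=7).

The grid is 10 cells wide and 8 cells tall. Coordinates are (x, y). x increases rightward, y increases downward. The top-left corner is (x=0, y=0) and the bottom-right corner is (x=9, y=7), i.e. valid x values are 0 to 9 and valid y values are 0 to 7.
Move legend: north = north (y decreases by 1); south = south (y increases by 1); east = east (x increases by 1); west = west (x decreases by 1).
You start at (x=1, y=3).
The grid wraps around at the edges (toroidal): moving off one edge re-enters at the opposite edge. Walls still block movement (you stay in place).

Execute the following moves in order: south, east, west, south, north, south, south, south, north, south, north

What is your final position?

Start: (x=1, y=3)
  south (south): (x=1, y=3) -> (x=1, y=4)
  east (east): blocked, stay at (x=1, y=4)
  west (west): (x=1, y=4) -> (x=0, y=4)
  south (south): (x=0, y=4) -> (x=0, y=5)
  north (north): (x=0, y=5) -> (x=0, y=4)
  south (south): (x=0, y=4) -> (x=0, y=5)
  south (south): blocked, stay at (x=0, y=5)
  south (south): blocked, stay at (x=0, y=5)
  north (north): (x=0, y=5) -> (x=0, y=4)
  south (south): (x=0, y=4) -> (x=0, y=5)
  north (north): (x=0, y=5) -> (x=0, y=4)
Final: (x=0, y=4)

Answer: Final position: (x=0, y=4)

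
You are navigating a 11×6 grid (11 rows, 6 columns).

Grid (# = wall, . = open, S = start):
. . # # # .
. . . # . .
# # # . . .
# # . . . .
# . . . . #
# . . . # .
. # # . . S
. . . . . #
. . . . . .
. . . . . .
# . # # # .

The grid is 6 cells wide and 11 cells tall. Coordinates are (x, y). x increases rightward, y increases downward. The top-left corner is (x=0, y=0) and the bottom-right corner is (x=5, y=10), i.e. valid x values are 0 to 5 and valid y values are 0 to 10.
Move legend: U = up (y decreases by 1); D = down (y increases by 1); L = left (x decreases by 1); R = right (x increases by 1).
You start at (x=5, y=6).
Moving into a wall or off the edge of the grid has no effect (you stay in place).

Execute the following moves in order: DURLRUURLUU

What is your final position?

Start: (x=5, y=6)
  D (down): blocked, stay at (x=5, y=6)
  U (up): (x=5, y=6) -> (x=5, y=5)
  R (right): blocked, stay at (x=5, y=5)
  L (left): blocked, stay at (x=5, y=5)
  R (right): blocked, stay at (x=5, y=5)
  U (up): blocked, stay at (x=5, y=5)
  U (up): blocked, stay at (x=5, y=5)
  R (right): blocked, stay at (x=5, y=5)
  L (left): blocked, stay at (x=5, y=5)
  U (up): blocked, stay at (x=5, y=5)
  U (up): blocked, stay at (x=5, y=5)
Final: (x=5, y=5)

Answer: Final position: (x=5, y=5)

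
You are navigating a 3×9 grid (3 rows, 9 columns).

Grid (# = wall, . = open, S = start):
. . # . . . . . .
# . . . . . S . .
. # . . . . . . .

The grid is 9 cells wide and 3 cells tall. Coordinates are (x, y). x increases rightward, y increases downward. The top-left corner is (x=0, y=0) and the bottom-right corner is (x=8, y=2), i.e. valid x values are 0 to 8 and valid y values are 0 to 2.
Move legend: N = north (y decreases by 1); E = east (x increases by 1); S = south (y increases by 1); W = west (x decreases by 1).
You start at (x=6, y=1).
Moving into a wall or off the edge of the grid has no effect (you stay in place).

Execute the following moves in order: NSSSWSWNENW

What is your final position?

Answer: Final position: (x=4, y=0)

Derivation:
Start: (x=6, y=1)
  N (north): (x=6, y=1) -> (x=6, y=0)
  S (south): (x=6, y=0) -> (x=6, y=1)
  S (south): (x=6, y=1) -> (x=6, y=2)
  S (south): blocked, stay at (x=6, y=2)
  W (west): (x=6, y=2) -> (x=5, y=2)
  S (south): blocked, stay at (x=5, y=2)
  W (west): (x=5, y=2) -> (x=4, y=2)
  N (north): (x=4, y=2) -> (x=4, y=1)
  E (east): (x=4, y=1) -> (x=5, y=1)
  N (north): (x=5, y=1) -> (x=5, y=0)
  W (west): (x=5, y=0) -> (x=4, y=0)
Final: (x=4, y=0)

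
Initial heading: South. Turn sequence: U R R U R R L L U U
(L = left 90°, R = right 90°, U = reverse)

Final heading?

Answer: Final heading: North

Derivation:
Start: South
  U (U-turn (180°)) -> North
  R (right (90° clockwise)) -> East
  R (right (90° clockwise)) -> South
  U (U-turn (180°)) -> North
  R (right (90° clockwise)) -> East
  R (right (90° clockwise)) -> South
  L (left (90° counter-clockwise)) -> East
  L (left (90° counter-clockwise)) -> North
  U (U-turn (180°)) -> South
  U (U-turn (180°)) -> North
Final: North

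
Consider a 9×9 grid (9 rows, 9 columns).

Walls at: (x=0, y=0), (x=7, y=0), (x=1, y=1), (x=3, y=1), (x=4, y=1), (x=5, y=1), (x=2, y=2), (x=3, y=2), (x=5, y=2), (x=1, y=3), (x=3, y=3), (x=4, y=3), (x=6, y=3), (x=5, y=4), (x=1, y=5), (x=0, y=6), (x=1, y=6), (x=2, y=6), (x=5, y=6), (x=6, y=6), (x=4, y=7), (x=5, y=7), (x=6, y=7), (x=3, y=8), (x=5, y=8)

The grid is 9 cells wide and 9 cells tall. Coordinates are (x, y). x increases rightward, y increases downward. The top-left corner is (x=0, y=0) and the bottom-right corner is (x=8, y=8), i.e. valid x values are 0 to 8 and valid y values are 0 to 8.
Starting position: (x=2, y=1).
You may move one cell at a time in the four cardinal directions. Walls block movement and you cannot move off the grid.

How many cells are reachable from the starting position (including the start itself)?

Answer: Reachable cells: 53

Derivation:
BFS flood-fill from (x=2, y=1):
  Distance 0: (x=2, y=1)
  Distance 1: (x=2, y=0)
  Distance 2: (x=1, y=0), (x=3, y=0)
  Distance 3: (x=4, y=0)
  Distance 4: (x=5, y=0)
  Distance 5: (x=6, y=0)
  Distance 6: (x=6, y=1)
  Distance 7: (x=7, y=1), (x=6, y=2)
  Distance 8: (x=8, y=1), (x=7, y=2)
  Distance 9: (x=8, y=0), (x=8, y=2), (x=7, y=3)
  Distance 10: (x=8, y=3), (x=7, y=4)
  Distance 11: (x=6, y=4), (x=8, y=4), (x=7, y=5)
  Distance 12: (x=6, y=5), (x=8, y=5), (x=7, y=6)
  Distance 13: (x=5, y=5), (x=8, y=6), (x=7, y=7)
  Distance 14: (x=4, y=5), (x=8, y=7), (x=7, y=8)
  Distance 15: (x=4, y=4), (x=3, y=5), (x=4, y=6), (x=6, y=8), (x=8, y=8)
  Distance 16: (x=3, y=4), (x=2, y=5), (x=3, y=6)
  Distance 17: (x=2, y=4), (x=3, y=7)
  Distance 18: (x=2, y=3), (x=1, y=4), (x=2, y=7)
  Distance 19: (x=0, y=4), (x=1, y=7), (x=2, y=8)
  Distance 20: (x=0, y=3), (x=0, y=5), (x=0, y=7), (x=1, y=8)
  Distance 21: (x=0, y=2), (x=0, y=8)
  Distance 22: (x=0, y=1), (x=1, y=2)
Total reachable: 53 (grid has 56 open cells total)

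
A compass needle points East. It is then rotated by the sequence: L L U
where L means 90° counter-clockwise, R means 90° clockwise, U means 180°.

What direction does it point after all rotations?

Answer: Final heading: East

Derivation:
Start: East
  L (left (90° counter-clockwise)) -> North
  L (left (90° counter-clockwise)) -> West
  U (U-turn (180°)) -> East
Final: East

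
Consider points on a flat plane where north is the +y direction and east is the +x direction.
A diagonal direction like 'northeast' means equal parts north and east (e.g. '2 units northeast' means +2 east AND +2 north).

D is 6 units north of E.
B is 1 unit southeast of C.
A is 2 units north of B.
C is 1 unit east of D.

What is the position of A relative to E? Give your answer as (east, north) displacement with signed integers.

Place E at the origin (east=0, north=0).
  D is 6 units north of E: delta (east=+0, north=+6); D at (east=0, north=6).
  C is 1 unit east of D: delta (east=+1, north=+0); C at (east=1, north=6).
  B is 1 unit southeast of C: delta (east=+1, north=-1); B at (east=2, north=5).
  A is 2 units north of B: delta (east=+0, north=+2); A at (east=2, north=7).
Therefore A relative to E: (east=2, north=7).

Answer: A is at (east=2, north=7) relative to E.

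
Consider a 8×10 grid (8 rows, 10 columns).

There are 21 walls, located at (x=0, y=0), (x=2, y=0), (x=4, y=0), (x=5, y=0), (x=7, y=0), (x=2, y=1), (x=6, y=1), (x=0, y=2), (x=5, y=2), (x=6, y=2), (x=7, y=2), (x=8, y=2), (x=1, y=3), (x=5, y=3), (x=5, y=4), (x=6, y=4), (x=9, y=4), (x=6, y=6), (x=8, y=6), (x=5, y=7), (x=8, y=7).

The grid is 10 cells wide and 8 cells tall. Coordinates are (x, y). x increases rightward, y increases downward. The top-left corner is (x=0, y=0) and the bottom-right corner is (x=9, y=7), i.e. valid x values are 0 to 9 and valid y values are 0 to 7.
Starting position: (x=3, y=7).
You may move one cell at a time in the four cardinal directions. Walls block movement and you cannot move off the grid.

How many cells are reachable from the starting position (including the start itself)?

BFS flood-fill from (x=3, y=7):
  Distance 0: (x=3, y=7)
  Distance 1: (x=3, y=6), (x=2, y=7), (x=4, y=7)
  Distance 2: (x=3, y=5), (x=2, y=6), (x=4, y=6), (x=1, y=7)
  Distance 3: (x=3, y=4), (x=2, y=5), (x=4, y=5), (x=1, y=6), (x=5, y=6), (x=0, y=7)
  Distance 4: (x=3, y=3), (x=2, y=4), (x=4, y=4), (x=1, y=5), (x=5, y=5), (x=0, y=6)
  Distance 5: (x=3, y=2), (x=2, y=3), (x=4, y=3), (x=1, y=4), (x=0, y=5), (x=6, y=5)
  Distance 6: (x=3, y=1), (x=2, y=2), (x=4, y=2), (x=0, y=4), (x=7, y=5)
  Distance 7: (x=3, y=0), (x=4, y=1), (x=1, y=2), (x=0, y=3), (x=7, y=4), (x=8, y=5), (x=7, y=6)
  Distance 8: (x=1, y=1), (x=5, y=1), (x=7, y=3), (x=8, y=4), (x=9, y=5), (x=7, y=7)
  Distance 9: (x=1, y=0), (x=0, y=1), (x=6, y=3), (x=8, y=3), (x=9, y=6), (x=6, y=7)
  Distance 10: (x=9, y=3), (x=9, y=7)
  Distance 11: (x=9, y=2)
  Distance 12: (x=9, y=1)
  Distance 13: (x=9, y=0), (x=8, y=1)
  Distance 14: (x=8, y=0), (x=7, y=1)
Total reachable: 58 (grid has 59 open cells total)

Answer: Reachable cells: 58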